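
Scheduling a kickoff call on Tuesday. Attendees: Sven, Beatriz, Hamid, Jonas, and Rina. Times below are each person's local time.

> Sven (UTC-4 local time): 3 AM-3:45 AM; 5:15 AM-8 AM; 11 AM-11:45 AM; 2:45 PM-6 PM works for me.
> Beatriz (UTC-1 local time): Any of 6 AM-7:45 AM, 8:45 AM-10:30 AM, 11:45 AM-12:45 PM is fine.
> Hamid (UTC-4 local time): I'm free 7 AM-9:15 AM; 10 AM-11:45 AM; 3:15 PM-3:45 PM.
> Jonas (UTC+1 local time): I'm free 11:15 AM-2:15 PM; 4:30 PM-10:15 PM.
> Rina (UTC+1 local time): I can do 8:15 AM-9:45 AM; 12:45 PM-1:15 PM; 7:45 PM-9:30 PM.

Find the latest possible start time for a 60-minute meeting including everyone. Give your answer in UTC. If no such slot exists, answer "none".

none

Sven in UTC: 07:00-07:45, 09:15-12:00, 15:00-15:45, 18:45-22:00 (add 4h to convert from UTC-4).
Beatriz in UTC: 07:00-08:45, 09:45-11:30, 12:45-13:45 (add 1h to convert from UTC-1).
Hamid in UTC: 11:00-13:15, 14:00-15:45, 19:15-19:45 (add 4h to convert from UTC-4).
Jonas in UTC: 10:15-13:15, 15:30-21:15 (subtract 1h to convert from UTC+1).
Rina in UTC: 07:15-08:45, 11:45-12:15, 18:45-20:30 (subtract 1h to convert from UTC+1).
Sven ∩ Beatriz: 07:00-07:45, 09:45-11:30.
Sven ∩ Beatriz ∩ Hamid: 11:00-11:30.
Sven ∩ Beatriz ∩ Hamid ∩ Jonas: 11:00-11:30.
Sven ∩ Beatriz ∩ Hamid ∩ Jonas ∩ Rina: ∅.
There is no time when everyone is free.
No common window is at least 60 minutes long.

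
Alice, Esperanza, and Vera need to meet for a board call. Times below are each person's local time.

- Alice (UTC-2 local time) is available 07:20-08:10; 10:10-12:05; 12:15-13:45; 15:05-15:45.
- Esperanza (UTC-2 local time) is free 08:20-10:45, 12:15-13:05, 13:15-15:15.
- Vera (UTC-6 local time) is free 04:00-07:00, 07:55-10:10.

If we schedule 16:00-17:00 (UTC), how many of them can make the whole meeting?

Alice in UTC: 09:20-10:10, 12:10-14:05, 14:15-15:45, 17:05-17:45 (add 2h to convert from UTC-2).
Esperanza in UTC: 10:20-12:45, 14:15-15:05, 15:15-17:15 (add 2h to convert from UTC-2).
Vera in UTC: 10:00-13:00, 13:55-16:10 (add 6h to convert from UTC-6).
Esperanza can make the full 16:00-17:00 slot — that's 1.

1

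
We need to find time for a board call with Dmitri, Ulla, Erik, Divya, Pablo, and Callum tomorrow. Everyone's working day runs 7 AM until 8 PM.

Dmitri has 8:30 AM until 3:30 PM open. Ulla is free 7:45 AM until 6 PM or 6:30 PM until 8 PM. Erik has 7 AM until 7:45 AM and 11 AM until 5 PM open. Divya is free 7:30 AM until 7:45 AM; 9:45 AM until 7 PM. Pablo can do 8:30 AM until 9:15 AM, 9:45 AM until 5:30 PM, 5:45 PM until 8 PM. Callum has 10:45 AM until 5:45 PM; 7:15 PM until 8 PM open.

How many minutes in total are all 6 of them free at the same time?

Dmitri ∩ Ulla: 08:30-15:30.
Dmitri ∩ Ulla ∩ Erik: 11:00-15:30.
Dmitri ∩ Ulla ∩ Erik ∩ Divya: 11:00-15:30.
Dmitri ∩ Ulla ∩ Erik ∩ Divya ∩ Pablo: 11:00-15:30.
Dmitri ∩ Ulla ∩ Erik ∩ Divya ∩ Pablo ∩ Callum: 11:00-15:30.
So the common availability across everyone is 11:00-15:30.
That's a single block of 270 minutes.

270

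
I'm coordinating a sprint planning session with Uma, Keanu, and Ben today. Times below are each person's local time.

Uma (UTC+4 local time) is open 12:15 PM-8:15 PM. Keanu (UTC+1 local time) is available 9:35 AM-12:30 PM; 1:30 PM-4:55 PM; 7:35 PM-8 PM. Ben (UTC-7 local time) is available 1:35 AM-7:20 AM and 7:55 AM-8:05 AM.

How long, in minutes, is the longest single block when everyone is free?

175

Uma in UTC: 08:15-16:15 (subtract 4h to convert from UTC+4).
Keanu in UTC: 08:35-11:30, 12:30-15:55, 18:35-19:00 (subtract 1h to convert from UTC+1).
Ben in UTC: 08:35-14:20, 14:55-15:05 (add 7h to convert from UTC-7).
Uma ∩ Keanu: 08:35-11:30, 12:30-15:55.
Uma ∩ Keanu ∩ Ben: 08:35-11:30, 12:30-14:20, 14:55-15:05.
So the common availability across everyone is 08:35-11:30, 12:30-14:20, 14:55-15:05.
The longest is 08:35-11:30 at 175 minutes.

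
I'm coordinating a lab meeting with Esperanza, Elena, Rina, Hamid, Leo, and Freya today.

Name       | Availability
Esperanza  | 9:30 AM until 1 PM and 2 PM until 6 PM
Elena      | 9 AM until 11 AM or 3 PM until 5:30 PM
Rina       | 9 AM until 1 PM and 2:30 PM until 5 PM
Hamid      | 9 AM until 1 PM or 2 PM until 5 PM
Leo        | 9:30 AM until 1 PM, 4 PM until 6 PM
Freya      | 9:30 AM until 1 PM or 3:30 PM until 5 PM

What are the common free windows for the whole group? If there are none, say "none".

09:30-11:00, 16:00-17:00

Esperanza ∩ Elena: 09:30-11:00, 15:00-17:30.
Esperanza ∩ Elena ∩ Rina: 09:30-11:00, 15:00-17:00.
Esperanza ∩ Elena ∩ Rina ∩ Hamid: 09:30-11:00, 15:00-17:00.
Esperanza ∩ Elena ∩ Rina ∩ Hamid ∩ Leo: 09:30-11:00, 16:00-17:00.
Esperanza ∩ Elena ∩ Rina ∩ Hamid ∩ Leo ∩ Freya: 09:30-11:00, 16:00-17:00.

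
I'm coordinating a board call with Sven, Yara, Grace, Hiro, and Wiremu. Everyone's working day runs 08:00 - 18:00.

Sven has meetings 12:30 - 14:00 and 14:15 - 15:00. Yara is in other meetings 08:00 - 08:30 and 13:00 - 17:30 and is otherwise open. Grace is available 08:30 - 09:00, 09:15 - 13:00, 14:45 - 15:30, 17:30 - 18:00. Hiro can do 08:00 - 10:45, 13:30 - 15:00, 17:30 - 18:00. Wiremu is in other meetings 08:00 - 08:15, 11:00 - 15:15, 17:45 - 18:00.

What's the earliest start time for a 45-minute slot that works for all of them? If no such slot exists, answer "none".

Sven free: 08:00-12:30, 14:00-14:15, 15:00-18:00 (invert busy blocks within the working day).
Yara free: 08:30-13:00, 17:30-18:00 (invert busy blocks within the working day).
Grace free: 08:30-09:00, 09:15-13:00, 14:45-15:30, 17:30-18:00.
Hiro free: 08:00-10:45, 13:30-15:00, 17:30-18:00.
Wiremu free: 08:15-11:00, 15:15-17:45 (invert busy blocks within the working day).
Sven ∩ Yara: 08:30-12:30, 17:30-18:00.
Sven ∩ Yara ∩ Grace: 08:30-09:00, 09:15-12:30, 17:30-18:00.
Sven ∩ Yara ∩ Grace ∩ Hiro: 08:30-09:00, 09:15-10:45, 17:30-18:00.
Sven ∩ Yara ∩ Grace ∩ Hiro ∩ Wiremu: 08:30-09:00, 09:15-10:45, 17:30-17:45.
The first common window of at least 45 minutes is 09:15-10:45, so the earliest start is 09:15.

09:15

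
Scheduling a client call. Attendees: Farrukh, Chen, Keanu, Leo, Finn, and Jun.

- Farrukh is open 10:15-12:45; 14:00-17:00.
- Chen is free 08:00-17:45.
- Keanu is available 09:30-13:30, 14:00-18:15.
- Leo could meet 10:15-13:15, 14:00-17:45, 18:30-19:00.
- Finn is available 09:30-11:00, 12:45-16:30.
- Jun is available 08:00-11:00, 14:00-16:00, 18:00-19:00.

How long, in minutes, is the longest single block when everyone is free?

120

Farrukh ∩ Chen: 10:15-12:45, 14:00-17:00.
Farrukh ∩ Chen ∩ Keanu: 10:15-12:45, 14:00-17:00.
Farrukh ∩ Chen ∩ Keanu ∩ Leo: 10:15-12:45, 14:00-17:00.
Farrukh ∩ Chen ∩ Keanu ∩ Leo ∩ Finn: 10:15-11:00, 14:00-16:30.
Farrukh ∩ Chen ∩ Keanu ∩ Leo ∩ Finn ∩ Jun: 10:15-11:00, 14:00-16:00.
The longest is 14:00-16:00 at 120 minutes.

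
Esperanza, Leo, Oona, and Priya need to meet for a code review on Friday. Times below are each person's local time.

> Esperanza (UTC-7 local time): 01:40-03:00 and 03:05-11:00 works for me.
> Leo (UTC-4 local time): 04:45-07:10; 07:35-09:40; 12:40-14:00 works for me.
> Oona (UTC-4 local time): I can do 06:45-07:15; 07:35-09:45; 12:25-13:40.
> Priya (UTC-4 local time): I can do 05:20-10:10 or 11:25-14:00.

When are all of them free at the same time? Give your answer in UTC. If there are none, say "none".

Esperanza in UTC: 08:40-10:00, 10:05-18:00 (add 7h to convert from UTC-7).
Leo in UTC: 08:45-11:10, 11:35-13:40, 16:40-18:00 (add 4h to convert from UTC-4).
Oona in UTC: 10:45-11:15, 11:35-13:45, 16:25-17:40 (add 4h to convert from UTC-4).
Priya in UTC: 09:20-14:10, 15:25-18:00 (add 4h to convert from UTC-4).
Esperanza ∩ Leo: 08:45-10:00, 10:05-11:10, 11:35-13:40, 16:40-18:00.
Esperanza ∩ Leo ∩ Oona: 10:45-11:10, 11:35-13:40, 16:40-17:40.
Esperanza ∩ Leo ∩ Oona ∩ Priya: 10:45-11:10, 11:35-13:40, 16:40-17:40.

10:45-11:10, 11:35-13:40, 16:40-17:40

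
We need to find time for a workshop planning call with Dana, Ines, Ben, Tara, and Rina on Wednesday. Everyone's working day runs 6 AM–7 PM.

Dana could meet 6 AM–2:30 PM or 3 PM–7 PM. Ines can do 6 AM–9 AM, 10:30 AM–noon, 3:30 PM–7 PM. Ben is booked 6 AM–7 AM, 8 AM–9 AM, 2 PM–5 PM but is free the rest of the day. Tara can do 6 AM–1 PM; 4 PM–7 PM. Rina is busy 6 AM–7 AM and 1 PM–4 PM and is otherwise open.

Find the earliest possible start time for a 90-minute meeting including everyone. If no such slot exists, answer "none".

Dana free: 06:00-14:30, 15:00-19:00.
Ines free: 06:00-09:00, 10:30-12:00, 15:30-19:00.
Ben free: 07:00-08:00, 09:00-14:00, 17:00-19:00 (invert busy blocks within the working day).
Tara free: 06:00-13:00, 16:00-19:00.
Rina free: 07:00-13:00, 16:00-19:00 (invert busy blocks within the working day).
Dana ∩ Ines: 06:00-09:00, 10:30-12:00, 15:30-19:00.
Dana ∩ Ines ∩ Ben: 07:00-08:00, 10:30-12:00, 17:00-19:00.
Dana ∩ Ines ∩ Ben ∩ Tara: 07:00-08:00, 10:30-12:00, 17:00-19:00.
Dana ∩ Ines ∩ Ben ∩ Tara ∩ Rina: 07:00-08:00, 10:30-12:00, 17:00-19:00.
The first common window of at least 90 minutes is 10:30-12:00, so the earliest start is 10:30.

10:30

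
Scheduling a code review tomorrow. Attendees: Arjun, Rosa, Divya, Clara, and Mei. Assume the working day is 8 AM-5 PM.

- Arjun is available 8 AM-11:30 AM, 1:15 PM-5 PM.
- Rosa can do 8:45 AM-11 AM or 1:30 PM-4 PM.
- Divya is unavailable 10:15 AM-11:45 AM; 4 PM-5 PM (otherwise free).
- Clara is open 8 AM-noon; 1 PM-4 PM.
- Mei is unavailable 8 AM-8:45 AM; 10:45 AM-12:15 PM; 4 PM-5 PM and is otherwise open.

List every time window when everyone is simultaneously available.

08:45-10:15, 13:30-16:00

Arjun free: 08:00-11:30, 13:15-17:00.
Rosa free: 08:45-11:00, 13:30-16:00.
Divya free: 08:00-10:15, 11:45-16:00 (invert busy blocks within the working day).
Clara free: 08:00-12:00, 13:00-16:00.
Mei free: 08:45-10:45, 12:15-16:00 (invert busy blocks within the working day).
Arjun ∩ Rosa: 08:45-11:00, 13:30-16:00.
Arjun ∩ Rosa ∩ Divya: 08:45-10:15, 13:30-16:00.
Arjun ∩ Rosa ∩ Divya ∩ Clara: 08:45-10:15, 13:30-16:00.
Arjun ∩ Rosa ∩ Divya ∩ Clara ∩ Mei: 08:45-10:15, 13:30-16:00.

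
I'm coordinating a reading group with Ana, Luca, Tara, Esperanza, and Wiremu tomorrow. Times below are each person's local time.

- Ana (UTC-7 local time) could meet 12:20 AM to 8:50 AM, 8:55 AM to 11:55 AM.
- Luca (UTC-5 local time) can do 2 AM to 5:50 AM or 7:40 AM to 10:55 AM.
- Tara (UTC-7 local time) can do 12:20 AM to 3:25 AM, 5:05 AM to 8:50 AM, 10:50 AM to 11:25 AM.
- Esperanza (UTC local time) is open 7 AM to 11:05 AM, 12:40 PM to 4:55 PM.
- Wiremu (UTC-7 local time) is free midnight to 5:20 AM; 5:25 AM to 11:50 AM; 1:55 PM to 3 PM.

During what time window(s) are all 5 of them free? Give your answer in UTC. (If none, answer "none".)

07:20-10:25, 12:40-15:50

Ana in UTC: 07:20-15:50, 15:55-18:55 (add 7h to convert from UTC-7).
Luca in UTC: 07:00-10:50, 12:40-15:55 (add 5h to convert from UTC-5).
Tara in UTC: 07:20-10:25, 12:05-15:50, 17:50-18:25 (add 7h to convert from UTC-7).
Esperanza in UTC: 07:00-11:05, 12:40-16:55.
Wiremu in UTC: 07:00-12:20, 12:25-18:50, 20:55-22:00 (add 7h to convert from UTC-7).
Ana ∩ Luca: 07:20-10:50, 12:40-15:50.
Ana ∩ Luca ∩ Tara: 07:20-10:25, 12:40-15:50.
Ana ∩ Luca ∩ Tara ∩ Esperanza: 07:20-10:25, 12:40-15:50.
Ana ∩ Luca ∩ Tara ∩ Esperanza ∩ Wiremu: 07:20-10:25, 12:40-15:50.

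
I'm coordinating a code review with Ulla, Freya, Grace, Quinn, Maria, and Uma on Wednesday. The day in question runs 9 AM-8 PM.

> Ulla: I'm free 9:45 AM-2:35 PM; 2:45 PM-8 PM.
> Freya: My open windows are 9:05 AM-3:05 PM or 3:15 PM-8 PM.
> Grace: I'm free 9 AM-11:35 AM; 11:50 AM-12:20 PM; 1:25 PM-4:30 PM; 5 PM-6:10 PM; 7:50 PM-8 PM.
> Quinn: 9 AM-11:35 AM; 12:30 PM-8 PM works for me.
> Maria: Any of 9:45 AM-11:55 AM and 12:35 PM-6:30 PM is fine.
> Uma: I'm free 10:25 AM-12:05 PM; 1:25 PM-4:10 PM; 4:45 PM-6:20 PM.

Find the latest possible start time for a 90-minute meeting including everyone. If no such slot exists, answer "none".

Ulla ∩ Freya: 09:45-14:35, 14:45-15:05, 15:15-20:00.
Ulla ∩ Freya ∩ Grace: 09:45-11:35, 11:50-12:20, 13:25-14:35, 14:45-15:05, 15:15-16:30, 17:00-18:10, 19:50-20:00.
Ulla ∩ Freya ∩ Grace ∩ Quinn: 09:45-11:35, 13:25-14:35, 14:45-15:05, 15:15-16:30, 17:00-18:10, 19:50-20:00.
Ulla ∩ Freya ∩ Grace ∩ Quinn ∩ Maria: 09:45-11:35, 13:25-14:35, 14:45-15:05, 15:15-16:30, 17:00-18:10.
Ulla ∩ Freya ∩ Grace ∩ Quinn ∩ Maria ∩ Uma: 10:25-11:35, 13:25-14:35, 14:45-15:05, 15:15-16:10, 17:00-18:10.
Those are the intersection windows.
No common window is at least 90 minutes long.

none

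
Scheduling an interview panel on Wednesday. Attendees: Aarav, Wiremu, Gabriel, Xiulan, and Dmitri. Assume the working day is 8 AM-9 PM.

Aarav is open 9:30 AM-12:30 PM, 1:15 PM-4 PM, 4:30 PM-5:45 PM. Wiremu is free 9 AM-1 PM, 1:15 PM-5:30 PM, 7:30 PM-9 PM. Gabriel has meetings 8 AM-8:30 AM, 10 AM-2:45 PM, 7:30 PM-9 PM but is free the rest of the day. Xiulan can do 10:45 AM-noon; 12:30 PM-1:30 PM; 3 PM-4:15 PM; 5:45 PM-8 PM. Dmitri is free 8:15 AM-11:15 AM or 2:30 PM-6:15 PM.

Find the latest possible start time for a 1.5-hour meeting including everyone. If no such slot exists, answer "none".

Aarav free: 09:30-12:30, 13:15-16:00, 16:30-17:45.
Wiremu free: 09:00-13:00, 13:15-17:30, 19:30-21:00.
Gabriel free: 08:30-10:00, 14:45-19:30 (invert busy blocks within the working day).
Xiulan free: 10:45-12:00, 12:30-13:30, 15:00-16:15, 17:45-20:00.
Dmitri free: 08:15-11:15, 14:30-18:15.
Aarav ∩ Wiremu: 09:30-12:30, 13:15-16:00, 16:30-17:30.
Aarav ∩ Wiremu ∩ Gabriel: 09:30-10:00, 14:45-16:00, 16:30-17:30.
Aarav ∩ Wiremu ∩ Gabriel ∩ Xiulan: 15:00-16:00.
Aarav ∩ Wiremu ∩ Gabriel ∩ Xiulan ∩ Dmitri: 15:00-16:00.
Those are the intersection windows.
No common window is at least 90 minutes long.

none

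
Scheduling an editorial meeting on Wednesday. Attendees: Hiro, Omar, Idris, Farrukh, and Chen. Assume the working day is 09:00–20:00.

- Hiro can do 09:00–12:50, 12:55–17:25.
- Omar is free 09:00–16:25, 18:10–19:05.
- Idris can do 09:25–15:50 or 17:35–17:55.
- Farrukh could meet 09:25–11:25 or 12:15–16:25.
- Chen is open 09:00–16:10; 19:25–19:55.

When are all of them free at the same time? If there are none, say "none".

09:25-11:25, 12:15-12:50, 12:55-15:50

Hiro ∩ Omar: 09:00-12:50, 12:55-16:25.
Hiro ∩ Omar ∩ Idris: 09:25-12:50, 12:55-15:50.
Hiro ∩ Omar ∩ Idris ∩ Farrukh: 09:25-11:25, 12:15-12:50, 12:55-15:50.
Hiro ∩ Omar ∩ Idris ∩ Farrukh ∩ Chen: 09:25-11:25, 12:15-12:50, 12:55-15:50.
So the common availability across everyone is 09:25-11:25, 12:15-12:50, 12:55-15:50.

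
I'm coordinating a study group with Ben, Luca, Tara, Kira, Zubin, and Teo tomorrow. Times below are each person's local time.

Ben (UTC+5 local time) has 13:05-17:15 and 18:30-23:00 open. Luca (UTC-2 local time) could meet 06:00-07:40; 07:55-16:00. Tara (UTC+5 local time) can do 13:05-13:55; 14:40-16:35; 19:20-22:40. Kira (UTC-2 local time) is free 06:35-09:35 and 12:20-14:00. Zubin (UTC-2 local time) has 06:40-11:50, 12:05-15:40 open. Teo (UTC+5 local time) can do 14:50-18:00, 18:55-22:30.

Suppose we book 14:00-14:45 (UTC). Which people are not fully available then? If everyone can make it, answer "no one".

Kira, Tara, Zubin

Ben in UTC: 08:05-12:15, 13:30-18:00 (subtract 5h to convert from UTC+5).
Luca in UTC: 08:00-09:40, 09:55-18:00 (add 2h to convert from UTC-2).
Tara in UTC: 08:05-08:55, 09:40-11:35, 14:20-17:40 (subtract 5h to convert from UTC+5).
Kira in UTC: 08:35-11:35, 14:20-16:00 (add 2h to convert from UTC-2).
Zubin in UTC: 08:40-13:50, 14:05-17:40 (add 2h to convert from UTC-2).
Teo in UTC: 09:50-13:00, 13:55-17:30 (subtract 5h to convert from UTC+5).
Ben: free for 14:00-14:45. Luca: free for 14:00-14:45. Tara: not fully free for 14:00-14:45. Kira: not fully free for 14:00-14:45. Zubin: not fully free for 14:00-14:45. Teo: free for 14:00-14:45.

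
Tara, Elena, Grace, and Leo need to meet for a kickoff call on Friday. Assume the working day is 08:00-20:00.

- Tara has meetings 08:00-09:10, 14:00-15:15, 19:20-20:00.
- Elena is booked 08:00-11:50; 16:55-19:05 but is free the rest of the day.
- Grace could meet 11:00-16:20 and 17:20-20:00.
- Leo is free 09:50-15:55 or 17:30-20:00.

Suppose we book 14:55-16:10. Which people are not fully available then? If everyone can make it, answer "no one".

Leo, Tara

Tara free: 09:10-14:00, 15:15-19:20 (invert busy blocks within the working day).
Elena free: 11:50-16:55, 19:05-20:00 (invert busy blocks within the working day).
Grace free: 11:00-16:20, 17:20-20:00.
Leo free: 09:50-15:55, 17:30-20:00.
Tara: not fully free for 14:55-16:10. Elena: free for 14:55-16:10. Grace: free for 14:55-16:10. Leo: not fully free for 14:55-16:10.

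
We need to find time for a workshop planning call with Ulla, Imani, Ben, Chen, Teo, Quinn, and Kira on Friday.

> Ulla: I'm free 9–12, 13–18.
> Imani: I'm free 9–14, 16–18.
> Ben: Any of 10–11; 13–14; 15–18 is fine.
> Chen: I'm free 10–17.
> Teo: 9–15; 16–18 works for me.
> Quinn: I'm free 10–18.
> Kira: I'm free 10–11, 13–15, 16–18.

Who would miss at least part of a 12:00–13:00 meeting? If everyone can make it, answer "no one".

Ben, Kira, Ulla

Ulla: not fully free for 12:00-13:00. Imani: free for 12:00-13:00. Ben: not fully free for 12:00-13:00. Chen: free for 12:00-13:00. Teo: free for 12:00-13:00. Quinn: free for 12:00-13:00. Kira: not fully free for 12:00-13:00.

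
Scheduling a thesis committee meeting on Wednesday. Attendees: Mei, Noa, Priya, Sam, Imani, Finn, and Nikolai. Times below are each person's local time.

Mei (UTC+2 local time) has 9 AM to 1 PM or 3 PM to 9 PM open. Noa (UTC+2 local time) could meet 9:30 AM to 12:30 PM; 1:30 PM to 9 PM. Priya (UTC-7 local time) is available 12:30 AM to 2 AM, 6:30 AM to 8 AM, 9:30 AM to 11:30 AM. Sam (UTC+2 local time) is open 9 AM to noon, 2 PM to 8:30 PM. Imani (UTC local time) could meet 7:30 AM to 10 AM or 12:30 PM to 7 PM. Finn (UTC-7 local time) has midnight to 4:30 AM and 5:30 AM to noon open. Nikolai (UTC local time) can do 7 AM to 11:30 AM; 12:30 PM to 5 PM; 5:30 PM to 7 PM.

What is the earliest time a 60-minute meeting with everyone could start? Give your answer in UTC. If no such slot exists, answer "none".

07:30

Mei in UTC: 07:00-11:00, 13:00-19:00 (subtract 2h to convert from UTC+2).
Noa in UTC: 07:30-10:30, 11:30-19:00 (subtract 2h to convert from UTC+2).
Priya in UTC: 07:30-09:00, 13:30-15:00, 16:30-18:30 (add 7h to convert from UTC-7).
Sam in UTC: 07:00-10:00, 12:00-18:30 (subtract 2h to convert from UTC+2).
Imani in UTC: 07:30-10:00, 12:30-19:00.
Finn in UTC: 07:00-11:30, 12:30-19:00 (add 7h to convert from UTC-7).
Nikolai in UTC: 07:00-11:30, 12:30-17:00, 17:30-19:00.
Mei ∩ Noa: 07:30-10:30, 13:00-19:00.
Mei ∩ Noa ∩ Priya: 07:30-09:00, 13:30-15:00, 16:30-18:30.
Mei ∩ Noa ∩ Priya ∩ Sam: 07:30-09:00, 13:30-15:00, 16:30-18:30.
Mei ∩ Noa ∩ Priya ∩ Sam ∩ Imani: 07:30-09:00, 13:30-15:00, 16:30-18:30.
Mei ∩ Noa ∩ Priya ∩ Sam ∩ Imani ∩ Finn: 07:30-09:00, 13:30-15:00, 16:30-18:30.
Mei ∩ Noa ∩ Priya ∩ Sam ∩ Imani ∩ Finn ∩ Nikolai: 07:30-09:00, 13:30-15:00, 16:30-17:00, 17:30-18:30.
The first common window of at least 60 minutes is 07:30-09:00, so the earliest start is 07:30.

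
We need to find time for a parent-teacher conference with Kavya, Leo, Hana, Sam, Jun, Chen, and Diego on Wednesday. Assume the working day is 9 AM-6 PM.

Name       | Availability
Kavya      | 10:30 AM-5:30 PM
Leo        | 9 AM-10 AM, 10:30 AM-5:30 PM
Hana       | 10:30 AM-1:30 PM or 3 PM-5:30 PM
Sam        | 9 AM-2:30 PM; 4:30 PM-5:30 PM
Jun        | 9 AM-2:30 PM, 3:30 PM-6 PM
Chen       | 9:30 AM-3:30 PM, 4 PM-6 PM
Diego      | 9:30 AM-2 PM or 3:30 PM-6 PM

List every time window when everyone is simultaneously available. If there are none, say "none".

Kavya ∩ Leo: 10:30-17:30.
Kavya ∩ Leo ∩ Hana: 10:30-13:30, 15:00-17:30.
Kavya ∩ Leo ∩ Hana ∩ Sam: 10:30-13:30, 16:30-17:30.
Kavya ∩ Leo ∩ Hana ∩ Sam ∩ Jun: 10:30-13:30, 16:30-17:30.
Kavya ∩ Leo ∩ Hana ∩ Sam ∩ Jun ∩ Chen: 10:30-13:30, 16:30-17:30.
Kavya ∩ Leo ∩ Hana ∩ Sam ∩ Jun ∩ Chen ∩ Diego: 10:30-13:30, 16:30-17:30.

10:30-13:30, 16:30-17:30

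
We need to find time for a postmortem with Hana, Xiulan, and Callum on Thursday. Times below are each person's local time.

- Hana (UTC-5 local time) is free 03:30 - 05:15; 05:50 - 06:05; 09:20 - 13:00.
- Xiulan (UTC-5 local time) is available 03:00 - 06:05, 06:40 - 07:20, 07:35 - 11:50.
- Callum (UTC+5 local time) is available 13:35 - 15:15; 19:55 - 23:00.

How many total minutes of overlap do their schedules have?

Hana in UTC: 08:30-10:15, 10:50-11:05, 14:20-18:00 (add 5h to convert from UTC-5).
Xiulan in UTC: 08:00-11:05, 11:40-12:20, 12:35-16:50 (add 5h to convert from UTC-5).
Callum in UTC: 08:35-10:15, 14:55-18:00 (subtract 5h to convert from UTC+5).
Hana ∩ Xiulan: 08:30-10:15, 10:50-11:05, 14:20-16:50.
Hana ∩ Xiulan ∩ Callum: 08:35-10:15, 14:55-16:50.
Summing the common windows: 100 + 115 = 215 minutes.

215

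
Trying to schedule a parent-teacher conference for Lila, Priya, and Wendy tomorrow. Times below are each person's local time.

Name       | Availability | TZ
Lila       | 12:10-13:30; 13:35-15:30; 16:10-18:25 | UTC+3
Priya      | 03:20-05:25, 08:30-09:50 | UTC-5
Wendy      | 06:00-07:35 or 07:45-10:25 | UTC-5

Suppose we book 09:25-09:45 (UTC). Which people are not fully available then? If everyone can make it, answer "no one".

Wendy

Lila in UTC: 09:10-10:30, 10:35-12:30, 13:10-15:25 (subtract 3h to convert from UTC+3).
Priya in UTC: 08:20-10:25, 13:30-14:50 (add 5h to convert from UTC-5).
Wendy in UTC: 11:00-12:35, 12:45-15:25 (add 5h to convert from UTC-5).
Lila: free for 09:25-09:45. Priya: free for 09:25-09:45. Wendy: not fully free for 09:25-09:45.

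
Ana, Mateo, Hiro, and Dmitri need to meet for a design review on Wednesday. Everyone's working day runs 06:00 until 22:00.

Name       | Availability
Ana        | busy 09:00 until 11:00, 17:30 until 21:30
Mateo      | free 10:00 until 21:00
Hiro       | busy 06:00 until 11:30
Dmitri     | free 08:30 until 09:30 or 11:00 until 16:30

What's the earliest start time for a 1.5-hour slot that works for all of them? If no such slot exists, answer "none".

Ana free: 06:00-09:00, 11:00-17:30, 21:30-22:00 (invert busy blocks within the working day).
Mateo free: 10:00-21:00.
Hiro free: 11:30-22:00 (invert busy blocks within the working day).
Dmitri free: 08:30-09:30, 11:00-16:30.
Ana ∩ Mateo: 11:00-17:30.
Ana ∩ Mateo ∩ Hiro: 11:30-17:30.
Ana ∩ Mateo ∩ Hiro ∩ Dmitri: 11:30-16:30.
So the common availability across everyone is 11:30-16:30.
The first common window of at least 90 minutes is 11:30-16:30, so the earliest start is 11:30.

11:30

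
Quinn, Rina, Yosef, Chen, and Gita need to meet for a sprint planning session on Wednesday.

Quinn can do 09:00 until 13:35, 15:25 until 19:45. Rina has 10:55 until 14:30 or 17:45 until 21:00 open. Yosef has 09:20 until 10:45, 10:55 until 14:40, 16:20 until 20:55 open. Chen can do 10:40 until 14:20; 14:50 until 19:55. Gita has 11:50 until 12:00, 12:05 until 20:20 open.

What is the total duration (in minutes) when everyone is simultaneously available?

Quinn ∩ Rina: 10:55-13:35, 17:45-19:45.
Quinn ∩ Rina ∩ Yosef: 10:55-13:35, 17:45-19:45.
Quinn ∩ Rina ∩ Yosef ∩ Chen: 10:55-13:35, 17:45-19:45.
Quinn ∩ Rina ∩ Yosef ∩ Chen ∩ Gita: 11:50-12:00, 12:05-13:35, 17:45-19:45.
Summing the common windows: 10 + 90 + 120 = 220 minutes.

220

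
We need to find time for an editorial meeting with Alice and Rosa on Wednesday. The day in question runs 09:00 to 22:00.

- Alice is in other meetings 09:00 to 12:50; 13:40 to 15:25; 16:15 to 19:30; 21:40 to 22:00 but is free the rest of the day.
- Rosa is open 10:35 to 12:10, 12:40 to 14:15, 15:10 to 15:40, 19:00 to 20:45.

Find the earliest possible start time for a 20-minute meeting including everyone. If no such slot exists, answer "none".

12:50

Alice free: 12:50-13:40, 15:25-16:15, 19:30-21:40 (invert busy blocks within the working day).
Rosa free: 10:35-12:10, 12:40-14:15, 15:10-15:40, 19:00-20:45.
Alice ∩ Rosa: 12:50-13:40, 15:25-15:40, 19:30-20:45.
Those are the intersection windows.
The first common window of at least 20 minutes is 12:50-13:40, so the earliest start is 12:50.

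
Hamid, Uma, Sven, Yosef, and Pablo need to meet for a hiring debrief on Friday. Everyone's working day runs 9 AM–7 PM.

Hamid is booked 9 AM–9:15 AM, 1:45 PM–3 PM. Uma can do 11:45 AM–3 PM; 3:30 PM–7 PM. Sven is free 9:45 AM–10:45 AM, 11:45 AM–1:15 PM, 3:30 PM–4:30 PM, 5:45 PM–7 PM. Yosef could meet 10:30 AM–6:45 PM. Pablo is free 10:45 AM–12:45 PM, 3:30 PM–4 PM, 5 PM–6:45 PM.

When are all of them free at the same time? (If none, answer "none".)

11:45-12:45, 15:30-16:00, 17:45-18:45

Hamid free: 09:15-13:45, 15:00-19:00 (invert busy blocks within the working day).
Uma free: 11:45-15:00, 15:30-19:00.
Sven free: 09:45-10:45, 11:45-13:15, 15:30-16:30, 17:45-19:00.
Yosef free: 10:30-18:45.
Pablo free: 10:45-12:45, 15:30-16:00, 17:00-18:45.
Hamid ∩ Uma: 11:45-13:45, 15:30-19:00.
Hamid ∩ Uma ∩ Sven: 11:45-13:15, 15:30-16:30, 17:45-19:00.
Hamid ∩ Uma ∩ Sven ∩ Yosef: 11:45-13:15, 15:30-16:30, 17:45-18:45.
Hamid ∩ Uma ∩ Sven ∩ Yosef ∩ Pablo: 11:45-12:45, 15:30-16:00, 17:45-18:45.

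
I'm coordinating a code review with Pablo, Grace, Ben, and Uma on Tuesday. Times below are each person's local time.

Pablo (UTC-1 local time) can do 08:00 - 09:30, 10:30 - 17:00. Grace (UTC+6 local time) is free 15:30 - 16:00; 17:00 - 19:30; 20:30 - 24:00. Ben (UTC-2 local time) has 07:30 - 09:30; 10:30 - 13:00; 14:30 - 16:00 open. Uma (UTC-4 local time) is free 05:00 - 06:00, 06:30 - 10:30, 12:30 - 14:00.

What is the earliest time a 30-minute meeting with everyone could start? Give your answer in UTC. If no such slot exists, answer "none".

Pablo in UTC: 09:00-10:30, 11:30-18:00 (add 1h to convert from UTC-1).
Grace in UTC: 09:30-10:00, 11:00-13:30, 14:30-18:00 (subtract 6h to convert from UTC+6).
Ben in UTC: 09:30-11:30, 12:30-15:00, 16:30-18:00 (add 2h to convert from UTC-2).
Uma in UTC: 09:00-10:00, 10:30-14:30, 16:30-18:00 (add 4h to convert from UTC-4).
Pablo ∩ Grace: 09:30-10:00, 11:30-13:30, 14:30-18:00.
Pablo ∩ Grace ∩ Ben: 09:30-10:00, 12:30-13:30, 14:30-15:00, 16:30-18:00.
Pablo ∩ Grace ∩ Ben ∩ Uma: 09:30-10:00, 12:30-13:30, 16:30-18:00.
Those are the intersection windows.
The first common window of at least 30 minutes is 09:30-10:00, so the earliest start is 09:30.

09:30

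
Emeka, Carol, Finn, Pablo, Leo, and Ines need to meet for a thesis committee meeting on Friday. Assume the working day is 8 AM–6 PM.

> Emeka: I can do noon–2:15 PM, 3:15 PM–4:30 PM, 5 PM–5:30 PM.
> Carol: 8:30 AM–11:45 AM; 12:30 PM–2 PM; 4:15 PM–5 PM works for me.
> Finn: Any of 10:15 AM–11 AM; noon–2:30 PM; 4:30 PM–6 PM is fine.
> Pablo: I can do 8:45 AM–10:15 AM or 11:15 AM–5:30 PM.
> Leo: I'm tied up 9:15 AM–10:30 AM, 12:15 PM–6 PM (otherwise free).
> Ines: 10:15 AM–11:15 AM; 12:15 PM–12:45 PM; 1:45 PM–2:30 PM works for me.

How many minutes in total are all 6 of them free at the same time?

Emeka free: 12:00-14:15, 15:15-16:30, 17:00-17:30.
Carol free: 08:30-11:45, 12:30-14:00, 16:15-17:00.
Finn free: 10:15-11:00, 12:00-14:30, 16:30-18:00.
Pablo free: 08:45-10:15, 11:15-17:30.
Leo free: 08:00-09:15, 10:30-12:15 (invert busy blocks within the working day).
Ines free: 10:15-11:15, 12:15-12:45, 13:45-14:30.
Emeka ∩ Carol: 12:30-14:00, 16:15-16:30.
Emeka ∩ Carol ∩ Finn: 12:30-14:00.
Emeka ∩ Carol ∩ Finn ∩ Pablo: 12:30-14:00.
Emeka ∩ Carol ∩ Finn ∩ Pablo ∩ Leo: ∅.
Emeka ∩ Carol ∩ Finn ∩ Pablo ∩ Leo ∩ Ines: ∅.
There is no time when everyone is free.
There is no common window, so the total is 0 minutes.

0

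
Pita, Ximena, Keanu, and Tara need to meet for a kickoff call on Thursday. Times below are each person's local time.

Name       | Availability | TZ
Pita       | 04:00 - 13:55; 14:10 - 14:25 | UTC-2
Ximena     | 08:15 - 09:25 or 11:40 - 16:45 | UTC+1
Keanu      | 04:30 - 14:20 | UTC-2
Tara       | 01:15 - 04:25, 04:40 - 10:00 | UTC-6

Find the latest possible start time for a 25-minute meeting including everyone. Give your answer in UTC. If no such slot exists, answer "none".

Pita in UTC: 06:00-15:55, 16:10-16:25 (add 2h to convert from UTC-2).
Ximena in UTC: 07:15-08:25, 10:40-15:45 (subtract 1h to convert from UTC+1).
Keanu in UTC: 06:30-16:20 (add 2h to convert from UTC-2).
Tara in UTC: 07:15-10:25, 10:40-16:00 (add 6h to convert from UTC-6).
Pita ∩ Ximena: 07:15-08:25, 10:40-15:45.
Pita ∩ Ximena ∩ Keanu: 07:15-08:25, 10:40-15:45.
Pita ∩ Ximena ∩ Keanu ∩ Tara: 07:15-08:25, 10:40-15:45.
Those are the intersection windows.
The last common window of at least 25 minutes is 10:40-15:45; a 25-minute meeting can start as late as 15:20 and still end by 15:45.

15:20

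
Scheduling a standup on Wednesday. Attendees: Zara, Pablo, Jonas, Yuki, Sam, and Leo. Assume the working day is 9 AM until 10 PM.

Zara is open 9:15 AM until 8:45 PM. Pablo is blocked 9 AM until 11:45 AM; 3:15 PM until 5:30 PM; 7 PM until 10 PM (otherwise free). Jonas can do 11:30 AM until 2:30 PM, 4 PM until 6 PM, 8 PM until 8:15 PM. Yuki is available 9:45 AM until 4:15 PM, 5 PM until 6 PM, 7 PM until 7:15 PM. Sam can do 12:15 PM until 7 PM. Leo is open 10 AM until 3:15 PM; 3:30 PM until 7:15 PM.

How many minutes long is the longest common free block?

135

Zara free: 09:15-20:45.
Pablo free: 11:45-15:15, 17:30-19:00 (invert busy blocks within the working day).
Jonas free: 11:30-14:30, 16:00-18:00, 20:00-20:15.
Yuki free: 09:45-16:15, 17:00-18:00, 19:00-19:15.
Sam free: 12:15-19:00.
Leo free: 10:00-15:15, 15:30-19:15.
Zara ∩ Pablo: 11:45-15:15, 17:30-19:00.
Zara ∩ Pablo ∩ Jonas: 11:45-14:30, 17:30-18:00.
Zara ∩ Pablo ∩ Jonas ∩ Yuki: 11:45-14:30, 17:30-18:00.
Zara ∩ Pablo ∩ Jonas ∩ Yuki ∩ Sam: 12:15-14:30, 17:30-18:00.
Zara ∩ Pablo ∩ Jonas ∩ Yuki ∩ Sam ∩ Leo: 12:15-14:30, 17:30-18:00.
Those are the intersection windows.
The longest is 12:15-14:30 at 135 minutes.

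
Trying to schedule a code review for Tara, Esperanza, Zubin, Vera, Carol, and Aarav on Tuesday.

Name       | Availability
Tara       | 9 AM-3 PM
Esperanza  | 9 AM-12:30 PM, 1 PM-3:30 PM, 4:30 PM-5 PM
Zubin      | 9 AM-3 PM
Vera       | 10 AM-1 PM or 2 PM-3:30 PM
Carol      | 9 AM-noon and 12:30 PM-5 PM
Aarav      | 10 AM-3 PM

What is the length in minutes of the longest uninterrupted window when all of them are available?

120

Tara ∩ Esperanza: 09:00-12:30, 13:00-15:00.
Tara ∩ Esperanza ∩ Zubin: 09:00-12:30, 13:00-15:00.
Tara ∩ Esperanza ∩ Zubin ∩ Vera: 10:00-12:30, 14:00-15:00.
Tara ∩ Esperanza ∩ Zubin ∩ Vera ∩ Carol: 10:00-12:00, 14:00-15:00.
Tara ∩ Esperanza ∩ Zubin ∩ Vera ∩ Carol ∩ Aarav: 10:00-12:00, 14:00-15:00.
The longest is 10:00-12:00 at 120 minutes.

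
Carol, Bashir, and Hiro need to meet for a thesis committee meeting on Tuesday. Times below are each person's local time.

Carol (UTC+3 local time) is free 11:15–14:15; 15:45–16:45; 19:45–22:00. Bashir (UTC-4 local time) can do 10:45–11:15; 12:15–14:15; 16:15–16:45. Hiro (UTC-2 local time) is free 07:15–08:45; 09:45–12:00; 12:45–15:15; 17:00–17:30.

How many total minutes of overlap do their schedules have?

Carol in UTC: 08:15-11:15, 12:45-13:45, 16:45-19:00 (subtract 3h to convert from UTC+3).
Bashir in UTC: 14:45-15:15, 16:15-18:15, 20:15-20:45 (add 4h to convert from UTC-4).
Hiro in UTC: 09:15-10:45, 11:45-14:00, 14:45-17:15, 19:00-19:30 (add 2h to convert from UTC-2).
Carol ∩ Bashir: 16:45-18:15.
Carol ∩ Bashir ∩ Hiro: 16:45-17:15.
That's a single block of 30 minutes.

30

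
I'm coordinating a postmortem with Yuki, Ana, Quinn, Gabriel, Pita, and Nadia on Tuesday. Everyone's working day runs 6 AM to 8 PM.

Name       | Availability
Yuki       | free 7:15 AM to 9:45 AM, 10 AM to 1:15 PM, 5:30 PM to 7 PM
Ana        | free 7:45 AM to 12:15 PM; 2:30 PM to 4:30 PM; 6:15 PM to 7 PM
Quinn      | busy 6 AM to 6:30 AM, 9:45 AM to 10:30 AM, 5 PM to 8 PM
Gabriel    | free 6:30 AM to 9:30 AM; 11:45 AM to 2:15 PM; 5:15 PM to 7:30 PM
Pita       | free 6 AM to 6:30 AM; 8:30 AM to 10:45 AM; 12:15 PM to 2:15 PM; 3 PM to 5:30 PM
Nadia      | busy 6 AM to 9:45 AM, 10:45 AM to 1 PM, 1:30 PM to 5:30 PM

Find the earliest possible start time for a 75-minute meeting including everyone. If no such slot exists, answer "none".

Yuki free: 07:15-09:45, 10:00-13:15, 17:30-19:00.
Ana free: 07:45-12:15, 14:30-16:30, 18:15-19:00.
Quinn free: 06:30-09:45, 10:30-17:00 (invert busy blocks within the working day).
Gabriel free: 06:30-09:30, 11:45-14:15, 17:15-19:30.
Pita free: 06:00-06:30, 08:30-10:45, 12:15-14:15, 15:00-17:30.
Nadia free: 09:45-10:45, 13:00-13:30, 17:30-20:00 (invert busy blocks within the working day).
Yuki ∩ Ana: 07:45-09:45, 10:00-12:15, 18:15-19:00.
Yuki ∩ Ana ∩ Quinn: 07:45-09:45, 10:30-12:15.
Yuki ∩ Ana ∩ Quinn ∩ Gabriel: 07:45-09:30, 11:45-12:15.
Yuki ∩ Ana ∩ Quinn ∩ Gabriel ∩ Pita: 08:30-09:30.
Yuki ∩ Ana ∩ Quinn ∩ Gabriel ∩ Pita ∩ Nadia: ∅.
There is no time when everyone is free.
No common window is at least 75 minutes long.

none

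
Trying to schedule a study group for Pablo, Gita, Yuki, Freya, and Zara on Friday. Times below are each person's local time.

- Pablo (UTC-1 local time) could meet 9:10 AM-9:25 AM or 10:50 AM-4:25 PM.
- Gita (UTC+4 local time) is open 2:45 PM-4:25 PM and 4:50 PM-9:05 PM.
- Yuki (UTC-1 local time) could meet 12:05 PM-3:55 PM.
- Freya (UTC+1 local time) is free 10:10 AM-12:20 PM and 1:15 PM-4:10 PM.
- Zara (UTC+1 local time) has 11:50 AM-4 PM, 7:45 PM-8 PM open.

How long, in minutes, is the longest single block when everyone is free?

Pablo in UTC: 10:10-10:25, 11:50-17:25 (add 1h to convert from UTC-1).
Gita in UTC: 10:45-12:25, 12:50-17:05 (subtract 4h to convert from UTC+4).
Yuki in UTC: 13:05-16:55 (add 1h to convert from UTC-1).
Freya in UTC: 09:10-11:20, 12:15-15:10 (subtract 1h to convert from UTC+1).
Zara in UTC: 10:50-15:00, 18:45-19:00 (subtract 1h to convert from UTC+1).
Pablo ∩ Gita: 11:50-12:25, 12:50-17:05.
Pablo ∩ Gita ∩ Yuki: 13:05-16:55.
Pablo ∩ Gita ∩ Yuki ∩ Freya: 13:05-15:10.
Pablo ∩ Gita ∩ Yuki ∩ Freya ∩ Zara: 13:05-15:00.
The longest is 13:05-15:00 at 115 minutes.

115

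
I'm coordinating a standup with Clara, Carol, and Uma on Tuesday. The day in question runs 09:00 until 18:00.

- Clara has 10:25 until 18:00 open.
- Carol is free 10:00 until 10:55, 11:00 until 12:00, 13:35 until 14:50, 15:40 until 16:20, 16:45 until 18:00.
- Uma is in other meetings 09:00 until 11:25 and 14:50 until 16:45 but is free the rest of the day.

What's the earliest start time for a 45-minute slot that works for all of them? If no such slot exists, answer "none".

Clara free: 10:25-18:00.
Carol free: 10:00-10:55, 11:00-12:00, 13:35-14:50, 15:40-16:20, 16:45-18:00.
Uma free: 11:25-14:50, 16:45-18:00 (invert busy blocks within the working day).
Clara ∩ Carol: 10:25-10:55, 11:00-12:00, 13:35-14:50, 15:40-16:20, 16:45-18:00.
Clara ∩ Carol ∩ Uma: 11:25-12:00, 13:35-14:50, 16:45-18:00.
So the common availability across everyone is 11:25-12:00, 13:35-14:50, 16:45-18:00.
The first common window of at least 45 minutes is 13:35-14:50, so the earliest start is 13:35.

13:35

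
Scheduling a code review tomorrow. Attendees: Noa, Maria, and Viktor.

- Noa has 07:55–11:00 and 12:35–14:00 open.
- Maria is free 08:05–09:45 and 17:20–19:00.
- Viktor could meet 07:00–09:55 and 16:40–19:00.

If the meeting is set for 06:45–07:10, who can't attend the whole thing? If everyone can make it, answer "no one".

Noa: not fully free for 06:45-07:10. Maria: not fully free for 06:45-07:10. Viktor: not fully free for 06:45-07:10.

Maria, Noa, Viktor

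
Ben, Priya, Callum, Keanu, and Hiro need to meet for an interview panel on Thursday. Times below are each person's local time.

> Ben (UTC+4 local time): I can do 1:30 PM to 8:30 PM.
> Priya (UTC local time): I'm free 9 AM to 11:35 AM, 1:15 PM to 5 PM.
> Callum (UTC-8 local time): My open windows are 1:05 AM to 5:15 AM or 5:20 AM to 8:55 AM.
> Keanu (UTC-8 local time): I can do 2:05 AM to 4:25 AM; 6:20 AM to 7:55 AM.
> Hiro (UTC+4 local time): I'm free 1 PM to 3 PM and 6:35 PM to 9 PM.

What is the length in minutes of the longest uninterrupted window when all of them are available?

80

Ben in UTC: 09:30-16:30 (subtract 4h to convert from UTC+4).
Priya in UTC: 09:00-11:35, 13:15-17:00.
Callum in UTC: 09:05-13:15, 13:20-16:55 (add 8h to convert from UTC-8).
Keanu in UTC: 10:05-12:25, 14:20-15:55 (add 8h to convert from UTC-8).
Hiro in UTC: 09:00-11:00, 14:35-17:00 (subtract 4h to convert from UTC+4).
Ben ∩ Priya: 09:30-11:35, 13:15-16:30.
Ben ∩ Priya ∩ Callum: 09:30-11:35, 13:20-16:30.
Ben ∩ Priya ∩ Callum ∩ Keanu: 10:05-11:35, 14:20-15:55.
Ben ∩ Priya ∩ Callum ∩ Keanu ∩ Hiro: 10:05-11:00, 14:35-15:55.
The longest is 14:35-15:55 at 80 minutes.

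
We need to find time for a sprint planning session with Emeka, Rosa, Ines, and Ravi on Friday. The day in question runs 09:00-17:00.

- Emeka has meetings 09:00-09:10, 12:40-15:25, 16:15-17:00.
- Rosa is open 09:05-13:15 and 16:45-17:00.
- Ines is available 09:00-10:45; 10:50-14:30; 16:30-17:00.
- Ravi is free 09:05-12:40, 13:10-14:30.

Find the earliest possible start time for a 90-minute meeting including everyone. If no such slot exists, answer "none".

Emeka free: 09:10-12:40, 15:25-16:15 (invert busy blocks within the working day).
Rosa free: 09:05-13:15, 16:45-17:00.
Ines free: 09:00-10:45, 10:50-14:30, 16:30-17:00.
Ravi free: 09:05-12:40, 13:10-14:30.
Emeka ∩ Rosa: 09:10-12:40.
Emeka ∩ Rosa ∩ Ines: 09:10-10:45, 10:50-12:40.
Emeka ∩ Rosa ∩ Ines ∩ Ravi: 09:10-10:45, 10:50-12:40.
Those are the intersection windows.
The first common window of at least 90 minutes is 09:10-10:45, so the earliest start is 09:10.

09:10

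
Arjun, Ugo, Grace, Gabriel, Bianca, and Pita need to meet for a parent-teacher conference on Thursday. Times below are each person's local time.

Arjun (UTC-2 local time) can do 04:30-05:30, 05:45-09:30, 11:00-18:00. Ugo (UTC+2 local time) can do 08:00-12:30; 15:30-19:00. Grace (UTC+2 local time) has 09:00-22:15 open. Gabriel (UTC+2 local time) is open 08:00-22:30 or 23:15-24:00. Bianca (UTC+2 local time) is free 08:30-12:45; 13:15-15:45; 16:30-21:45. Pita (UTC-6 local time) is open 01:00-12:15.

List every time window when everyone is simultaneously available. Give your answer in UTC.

07:00-07:30, 07:45-10:30, 13:30-13:45, 14:30-17:00

Arjun in UTC: 06:30-07:30, 07:45-11:30, 13:00-20:00 (add 2h to convert from UTC-2).
Ugo in UTC: 06:00-10:30, 13:30-17:00 (subtract 2h to convert from UTC+2).
Grace in UTC: 07:00-20:15 (subtract 2h to convert from UTC+2).
Gabriel in UTC: 06:00-20:30, 21:15-22:00 (subtract 2h to convert from UTC+2).
Bianca in UTC: 06:30-10:45, 11:15-13:45, 14:30-19:45 (subtract 2h to convert from UTC+2).
Pita in UTC: 07:00-18:15 (add 6h to convert from UTC-6).
Arjun ∩ Ugo: 06:30-07:30, 07:45-10:30, 13:30-17:00.
Arjun ∩ Ugo ∩ Grace: 07:00-07:30, 07:45-10:30, 13:30-17:00.
Arjun ∩ Ugo ∩ Grace ∩ Gabriel: 07:00-07:30, 07:45-10:30, 13:30-17:00.
Arjun ∩ Ugo ∩ Grace ∩ Gabriel ∩ Bianca: 07:00-07:30, 07:45-10:30, 13:30-13:45, 14:30-17:00.
Arjun ∩ Ugo ∩ Grace ∩ Gabriel ∩ Bianca ∩ Pita: 07:00-07:30, 07:45-10:30, 13:30-13:45, 14:30-17:00.
Those are the intersection windows.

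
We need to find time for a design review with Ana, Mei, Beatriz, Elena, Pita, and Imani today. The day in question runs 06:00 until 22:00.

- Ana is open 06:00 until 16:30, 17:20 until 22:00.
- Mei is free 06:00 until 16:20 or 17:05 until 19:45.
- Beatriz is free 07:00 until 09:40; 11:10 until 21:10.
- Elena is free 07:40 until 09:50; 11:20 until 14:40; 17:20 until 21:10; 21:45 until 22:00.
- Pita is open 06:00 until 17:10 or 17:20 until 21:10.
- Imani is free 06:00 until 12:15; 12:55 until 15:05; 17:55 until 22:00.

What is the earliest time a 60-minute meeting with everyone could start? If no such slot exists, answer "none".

07:40

Ana ∩ Mei: 06:00-16:20, 17:20-19:45.
Ana ∩ Mei ∩ Beatriz: 07:00-09:40, 11:10-16:20, 17:20-19:45.
Ana ∩ Mei ∩ Beatriz ∩ Elena: 07:40-09:40, 11:20-14:40, 17:20-19:45.
Ana ∩ Mei ∩ Beatriz ∩ Elena ∩ Pita: 07:40-09:40, 11:20-14:40, 17:20-19:45.
Ana ∩ Mei ∩ Beatriz ∩ Elena ∩ Pita ∩ Imani: 07:40-09:40, 11:20-12:15, 12:55-14:40, 17:55-19:45.
Those are the intersection windows.
The first common window of at least 60 minutes is 07:40-09:40, so the earliest start is 07:40.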